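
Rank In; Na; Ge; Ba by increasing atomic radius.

Ge, In, Na, Ba

Na is in period 3, group 1; Ge is in period 4, group 14; In is in period 5, group 13; Ba is in period 6, group 2.
Atomic radius shrinks across a period as nuclear charge pulls the same shell inward, and grows down a group as new shells are added.
Neither a single period nor a single group — weigh both effects.
In > Ge: relative to Ge, both the across-period and down-group shifts push In's atomic radius up.
Na > In: period and group pull opposite ways; the across-period shift dominates (155 vs 142 pm).
Ba > Na: period and group pull opposite ways; the down-group shift dominates (196 vs 155 pm).
For reference (pm): Na 155, Ge 121, In 142, Ba 196.
So from smallest to largest: Ge < In < Na < Ba.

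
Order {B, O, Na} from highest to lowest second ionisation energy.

Na > O > B

Consider each +1 ion: B⁺ still has 2 valence electrons; O⁺ still has 5 valence electrons; Na⁺ is the bare [Ne] core.
Core electrons are held far more tightly than valence electrons, so Na tops the IE_2 order.
Valence configurations: B⁺ [He]2s², O⁺ [He]2s²2p³.
Tabulated IE_2 (kJ/mol): B 2427, O 3388, Na 4562.
Hence IE_2: B < O < Na.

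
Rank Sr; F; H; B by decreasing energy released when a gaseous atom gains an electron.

H is in period 1, group 1; B is in period 2, group 13; F is in period 2, group 17; Sr is in period 5, group 2.
Adding an electron releases more energy for atoms nearer the top right (short of the noble gases).
These span different periods and groups, so the two trends combine.
B > Sr: both effects reinforce here, so B is clearly the higher of the two.
H > B: the two effects oppose for this pair; the down-group effect wins (73 vs 27 kJ/mol).
F > H: period and group pull opposite ways; the across-period shift dominates (328 vs 73 kJ/mol).
Tabulated electron affinity (kJ/mol): H 73, B 27, F 328, Sr 5.
So from highest to lowest: F > H > B > Sr.

F > H > B > Sr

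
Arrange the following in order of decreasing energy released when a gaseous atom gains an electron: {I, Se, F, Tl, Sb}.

F > I > Se > Sb > Tl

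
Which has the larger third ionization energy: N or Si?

N

The third ionization energy removes an electron from the +2 ion. For each element: N²⁺ still has 3 valence electrons; Si²⁺ still has 2 valence electrons.
All are still removing valence electrons, so compare the +2 ions as you would atoms: IE_3 generally rises across a period (higher Z_eff) and falls down a group (larger shell), subject to the usual subshell exceptions.
Valence configurations: N²⁺ [He]2s²2p¹, Si²⁺ [Ne]3s².
Tabulated IE_3 (kJ/mol): N 4578, Si 3232.
Hence IE_3: Si < N.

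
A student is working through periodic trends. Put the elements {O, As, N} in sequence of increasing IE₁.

N is in period 2, group 15; O is in period 2, group 16; As is in period 4, group 15.
IE₁ increases left→right with effective nuclear charge and decreases top→bottom as the valence shell moves farther out.
Neither a single period nor a single group — weigh both effects.
O > As: both effects reinforce here, so O is clearly the higher of the two.
N > O: this pair runs against the simple trend — see the exception note.
Note the exception: N has a higher first ionization energy than O, contrary to the simple trend — pairing an electron in O's 2p⁴ costs repulsion energy, so O ionizes more easily than half-filled N (2p³).
For reference (kJ/mol): N 1402, O 1314, As 947.
So from lowest to highest: As < O < N.

As < O < N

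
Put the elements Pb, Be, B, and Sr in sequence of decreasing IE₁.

Be > B > Pb > Sr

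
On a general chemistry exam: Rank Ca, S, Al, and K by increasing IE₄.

The fourth ionization energy removes an electron from the +3 ion. For each element: Ca³⁺ is already 1 electron into the core; S³⁺ still has 3 valence electrons; Al³⁺ is the bare [Ne] core; K³⁺ is already 2 electrons into the core.
Pulling an electron out of a noble-gas core costs far more than removing a remaining valence electron, so K, Ca and Al sit at the high end of IE_4.
Approximate IE_4 values (kJ/mol): Ca 6491, S 4556, Al 11577, K 5877.
Putting it together, IE_4: S < K < Ca < Al.

S, K, Ca, Al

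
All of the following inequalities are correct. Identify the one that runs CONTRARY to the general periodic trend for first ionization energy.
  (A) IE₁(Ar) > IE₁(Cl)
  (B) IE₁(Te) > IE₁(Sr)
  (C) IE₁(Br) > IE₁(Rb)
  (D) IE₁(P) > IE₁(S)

(D)

The general trend: first ionization energy increases across a period and decreases down a group.
(A) Ar (period 3, group 18) vs Cl (period 3, group 17): the stated order agrees with the simple trend.
(B) Te (period 5, group 16) vs Sr (period 5, group 2): the stated order agrees with the simple trend.
(C) Br (period 4, group 17) vs Rb (period 5, group 1): the stated order agrees with the simple trend.
(D) P (period 3, group 15) vs S (period 3, group 16): the stated order contradicts the simple trend.
The exception is (D): S (3p⁴) ionizes more easily than half-filled P (3p³) because the paired 3p electron in S is pushed out by e⁻–e⁻ repulsion.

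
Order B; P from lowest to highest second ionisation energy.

P, B

Consider each +1 ion: B⁺ still has 2 valence electrons; P⁺ still has 4 valence electrons.
All are still removing valence electrons, so compare the +1 ions as you would atoms: IE_2 generally rises across a period (higher Z_eff) and falls down a group (larger shell), subject to the usual subshell exceptions.
Valence configurations: B⁺ [He]2s², P⁺ [Ne]3s²3p².
The numbers (kJ/mol): B 2427, P 1907.
Hence IE_2: P < B.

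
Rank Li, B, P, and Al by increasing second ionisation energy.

Al < P < B < Li

The second ionization energy removes an electron from the +1 ion. For each element: Li⁺ is the bare [He] core; B⁺ still has 2 valence electrons; P⁺ still has 4 valence electrons; Al⁺ still has 2 valence electrons.
Core electrons are held far more tightly than valence electrons, so Li tops the IE_2 order.
Valence configurations: B⁺ [He]2s², P⁺ [Ne]3s²3p², Al⁺ [Ne]3s².
Tabulated IE_2 (kJ/mol): Li 7298, B 2427, P 1907, Al 1817.
So the second ionization energies run Al < P < B < Li.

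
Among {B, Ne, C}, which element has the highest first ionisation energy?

IE₁ increases left→right with effective nuclear charge and decreases top→bottom as the valence shell moves farther out.
All lie in period 2, so first ionization energy increases left to right.
The highest first ionisation energy among these belongs to Ne.

Ne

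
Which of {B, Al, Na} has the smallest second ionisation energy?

The second ionization energy removes an electron from the +1 ion. For each element: B⁺ still has 2 valence electrons; Al⁺ still has 2 valence electrons; Na⁺ is the bare [Ne] core.
Core electrons are held far more tightly than valence electrons, so Na tops the IE_2 order.
Valence configurations: B⁺ [He]2s², Al⁺ [Ne]3s².
Tabulated IE_2 (kJ/mol): B 2427, Al 1817, Na 4562.
Overall IE_2 order: Al < B < Na.

Al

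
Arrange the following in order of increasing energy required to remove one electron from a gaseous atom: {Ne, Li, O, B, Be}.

Li < B < Be < O < Ne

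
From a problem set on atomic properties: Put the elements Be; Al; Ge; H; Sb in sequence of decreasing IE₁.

H > Be > Sb > Ge > Al

H is in period 1, group 1; Be is in period 2, group 2; Al is in period 3, group 13; Ge is in period 4, group 14; Sb is in period 5, group 15.
IE₁ increases left→right with effective nuclear charge and decreases top→bottom as the valence shell moves farther out.
These sit on a diagonal, where the across-period and down-group effects partly cancel.
Ge > Al: the two effects oppose for this pair; the across-period effect wins (762 vs 578 kJ/mol).
Sb > Ge: the two effects oppose for this pair; the across-period effect wins (831 vs 762 kJ/mol).
Be > Sb: the two effects oppose for this pair; the down-group effect wins (900 vs 831 kJ/mol).
H > Be: the two effects oppose for this pair; the down-group effect wins (1312 vs 900 kJ/mol).
Tabulated first ionization energy (kJ/mol): H 1312, Be 900, Al 578, Ge 762, Sb 831.
So from highest to lowest: H > Be > Sb > Ge > Al.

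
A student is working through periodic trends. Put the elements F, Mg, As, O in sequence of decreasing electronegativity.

F, O, As, Mg

O is in period 2, group 16; F is in period 2, group 17; Mg is in period 3, group 2; As is in period 4, group 15.
Smaller atoms with higher effective nuclear charge are more electronegative.
These span different periods and groups, so the two trends combine.
As > Mg: the two effects oppose for this pair; the across-period effect wins (2.18 vs 1.31).
O > As: relative to As, both the across-period and down-group shifts push O's electronegativity up.
F > O: both are in period 2; the period trend gives F the larger value.
Tabulated electronegativity (Pauling): O 3.44, F 3.98, Mg 1.31, As 2.18.
So from highest to lowest: F > O > As > Mg.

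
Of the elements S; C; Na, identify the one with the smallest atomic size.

C

C is in period 2, group 14; Na is in period 3, group 1; S is in period 3, group 16.
Atomic radius shrinks across a period as nuclear charge pulls the same shell inward, and grows down a group as new shells are added.
Neither a single period nor a single group — weigh both effects.
S > C: period and group pull opposite ways; the down-group shift dominates (103 vs 75 pm).
Na > S: Na lies to the left of S in period 3, so the across-period effect alone puts Na larger.
For reference (pm): C 75, Na 155, S 103.
The smallest atomic size among these belongs to C.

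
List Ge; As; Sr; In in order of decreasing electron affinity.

Ge is in period 4, group 14; As is in period 4, group 15; Sr is in period 5, group 2; In is in period 5, group 13.
EA tends to increase across a period and decrease down a group, though the pattern is less regular than for IE or radius.
These span different periods and groups, so the two trends combine.
In > Sr: In lies to the right of Sr in period 5, so the across-period effect alone puts In higher.
As > In: relative to In, both the across-period and down-group shifts push As's electron affinity up.
Ge > As: this pair runs against the simple trend — see the exception note.
Note the exception: Ge has a higher electron affinity than As, contrary to the simple trend — adding an electron to As's half-filled 4p³ is unfavourable, so Ge (4p²) has the more exothermic EA.
Tabulated electron affinity (kJ/mol): Ge 119, As 78, Sr 5, In 29.
So from highest to lowest: Ge > As > In > Sr.

Ge, As, In, Sr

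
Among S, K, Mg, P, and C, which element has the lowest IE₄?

S

IE_4 is the cost of taking one more electron from the +3 cation: S³⁺ still has 3 valence electrons; K³⁺ is already 2 electrons into the core; Mg³⁺ is already 1 electron into the core; P³⁺ still has 2 valence electrons; C³⁺ still has 1 valence electron.
Usually core removal costs more than valence removal, but here the competition is close: a tightly held n=2 valence electron can cost more to remove than an n=3 core electron, so the actual values have to decide it.
Valence configurations: S³⁺ [Ne]3s²3p¹, P³⁺ [Ne]3s², C³⁺ [He]2s¹.
S³⁺ loses a lone 3p electron whereas P³⁺ must break into a filled 3s² pair, so IE_4(P) > IE_4(S) even though S has the higher nuclear charge.
Approximate IE_4 values (kJ/mol): S 4556, K 5877, Mg 10543, P 4964, C 6223.
Putting it together, IE_4: S < P < K < C < Mg.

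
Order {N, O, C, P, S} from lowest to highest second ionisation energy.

P < S < C < N < O

Consider each +1 ion: N⁺ still has 4 valence electrons; O⁺ still has 5 valence electrons; C⁺ still has 3 valence electrons; P⁺ still has 4 valence electrons; S⁺ still has 5 valence electrons.
All are still removing valence electrons, so compare the +1 ions as you would atoms: IE_2 generally rises across a period (higher Z_eff) and falls down a group (larger shell), subject to the usual subshell exceptions.
Valence configurations: N⁺ [He]2s²2p², O⁺ [He]2s²2p³, C⁺ [He]2s²2p¹, P⁺ [Ne]3s²3p², S⁺ [Ne]3s²3p³.
Approximate IE_2 values (kJ/mol): N 2856, O 3388, C 2353, P 1907, S 2252.
Hence IE_2: P < S < C < N < O.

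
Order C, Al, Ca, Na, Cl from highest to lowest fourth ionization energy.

Al > Na > Ca > C > Cl

IE_4 is the cost of taking one more electron from the +3 cation: C³⁺ still has 1 valence electron; Al³⁺ is the bare [Ne] core; Ca³⁺ is already 1 electron into the core; Na³⁺ is already 2 electrons into the core; Cl³⁺ still has 4 valence electrons.
Pulling an electron out of a noble-gas core costs far more than removing a remaining valence electron, so Ca, Na and Al sit at the high end of IE_4.
Valence configurations: C³⁺ [He]2s¹, Cl³⁺ [Ne]3s²3p².
Tabulated IE_4 (kJ/mol): C 6223, Al 11577, Ca 6491, Na 9543, Cl 5159.
Overall IE_4 order: Cl < C < Ca < Na < Al.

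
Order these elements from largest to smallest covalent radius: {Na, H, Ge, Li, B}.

H is in period 1, group 1; Li is in period 2, group 1; B is in period 2, group 13; Na is in period 3, group 1; Ge is in period 4, group 14.
Moving right in a period, electrons are added to the same shell under a stronger nuclear pull, so atoms get smaller; moving down, a new shell is opened and atoms get larger.
These span different periods and groups, so the two trends combine.
B > H: the two effects oppose for this pair; the down-group effect wins (85 vs 32 pm).
Ge > B: period and group pull opposite ways; the down-group shift dominates (121 vs 85 pm).
Li > Ge: period and group pull opposite ways; the across-period shift dominates (133 vs 121 pm).
Na > Li: Na sits below Li in group 1, so the down-group effect alone puts Na larger.
For reference (pm): H 32, Li 133, B 85, Na 155, Ge 121.
So from largest to smallest: Na > Li > Ge > B > H.

Na > Li > Ge > B > H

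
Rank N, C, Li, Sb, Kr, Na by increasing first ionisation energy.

Na, Li, Sb, C, Kr, N

Removing the outermost electron gets harder across a period and easier down a group.
Neither a single period nor a single group — weigh both effects.
Li > Na: they share group 1; the group trend gives Li the larger value.
Sb > Li: period and group pull opposite ways; the across-period shift dominates (831 vs 520 kJ/mol).
C > Sb: the two effects oppose for this pair; the down-group effect wins (1086 vs 831 kJ/mol).
Kr > C: the two effects oppose for this pair; the across-period effect wins (1351 vs 1086 kJ/mol).
N > Kr: the two effects oppose for this pair; the down-group effect wins (1402 vs 1351 kJ/mol).
Tabulated first ionization energy (kJ/mol): Li 520, C 1086, N 1402, Na 496, Kr 1351, Sb 831.
So from lowest to highest: Na < Li < Sb < C < Kr < N.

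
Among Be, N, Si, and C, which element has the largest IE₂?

Consider each +1 ion: Be⁺ still has 1 valence electron; N⁺ still has 4 valence electrons; Si⁺ still has 3 valence electrons; C⁺ still has 3 valence electrons.
All are still removing valence electrons, so compare the +1 ions as you would atoms: IE_2 generally rises across a period (higher Z_eff) and falls down a group (larger shell), subject to the usual subshell exceptions.
Valence configurations: Be⁺ [He]2s¹, N⁺ [He]2s²2p², Si⁺ [Ne]3s²3p¹, C⁺ [He]2s²2p¹.
The numbers (kJ/mol): Be 1757, N 2856, Si 1577, C 2353.
Putting it together, IE_2: Si < Be < C < N.

N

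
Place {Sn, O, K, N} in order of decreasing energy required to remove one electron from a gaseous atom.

N > O > Sn > K

N is in period 2, group 15; O is in period 2, group 16; K is in period 4, group 1; Sn is in period 5, group 14.
Across a period the outer electron is held more tightly (higher IE₁); down a group it sits in a higher shell, more shielded, and comes off more easily.
Neither a single period nor a single group — weigh both effects.
Sn > K: period and group pull opposite ways; the across-period shift dominates (709 vs 419 kJ/mol).
O > Sn: relative to Sn, both the across-period and down-group shifts push O's first ionization energy up.
N > O: this pair runs against the simple trend — see the exception note.
Note the exception: N has a higher first ionization energy than O, contrary to the simple trend — pairing an electron in O's 2p⁴ costs repulsion energy, so O ionizes more easily than half-filled N (2p³).
Tabulated first ionization energy (kJ/mol): N 1402, O 1314, K 419, Sn 709.
So from highest to lowest: N > O > Sn > K.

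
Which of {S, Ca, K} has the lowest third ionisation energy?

The third ionization energy removes an electron from the +2 ion. For each element: S²⁺ still has 4 valence electrons; Ca²⁺ is the bare [Ar] core; K²⁺ is already 1 electron into the core.
Core electrons are held far more tightly than valence electrons, so K and Ca top the IE_3 order.
Tabulated IE_3 (kJ/mol): S 3357, Ca 4912, K 4420.
So the third ionization energies run S < K < Ca.

S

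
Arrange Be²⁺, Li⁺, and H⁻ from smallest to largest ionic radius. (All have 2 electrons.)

Be²⁺, Li⁺, H⁻

All of these have 2 electrons, so size is governed by nuclear charge alone: the more protons, the stronger the pull on the same electron cloud, and the smaller the ion.
Nuclear charges: Be²⁺ (Z=4), Li⁺ (Z=3), H⁻ (Z=1).
Smallest to largest: Be²⁺ < Li⁺ < H⁻.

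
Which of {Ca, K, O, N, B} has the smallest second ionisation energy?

Ca

After 1 electron has been removed, what remains? Ca⁺ still has 1 valence electron; K⁺ is the bare [Ar] core; O⁺ still has 5 valence electrons; N⁺ still has 4 valence electrons; B⁺ still has 2 valence electrons.
Usually core removal costs more than valence removal, but here the competition is close: a tightly held n=2 valence electron can cost more to remove than an n=3 core electron, so the actual values have to decide it.
Valence configurations: Ca⁺ [Ar]4s¹, O⁺ [He]2s²2p³, N⁺ [He]2s²2p², B⁺ [He]2s².
The numbers (kJ/mol): Ca 1145, K 3052, O 3388, N 2856, B 2427.
Hence IE_2: Ca < B < N < K < O.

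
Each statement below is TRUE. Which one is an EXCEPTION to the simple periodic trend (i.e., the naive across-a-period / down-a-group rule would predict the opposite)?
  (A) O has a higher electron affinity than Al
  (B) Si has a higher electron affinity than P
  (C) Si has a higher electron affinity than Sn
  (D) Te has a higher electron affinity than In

(B)

The general trend: electron affinity increases across a period and decreases down a group.
(A) O (period 2, group 16) vs Al (period 3, group 13): the stated order agrees with the simple trend.
(B) Si (period 3, group 14) vs P (period 3, group 15): the stated order contradicts the simple trend.
(C) Si (period 3, group 14) vs Sn (period 5, group 14): the stated order agrees with the simple trend.
(D) Te (period 5, group 16) vs In (period 5, group 13): the stated order agrees with the simple trend.
The exception is (B): adding an electron to P's half-filled 3p³ is unfavourable, so Si (3p²) has the more exothermic EA.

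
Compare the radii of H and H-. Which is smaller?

Forming H- adds 1 electron to H. More electron–electron repulsion in the same shell, with unchanged nuclear charge, lets the cloud expand.
An anion is larger than its parent atom: H- > H.

H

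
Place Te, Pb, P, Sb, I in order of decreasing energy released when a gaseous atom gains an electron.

I > Te > Sb > P > Pb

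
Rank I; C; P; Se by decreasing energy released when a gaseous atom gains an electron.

I, Se, C, P

Atoms with high Z_eff and room in the valence shell (especially the halogens) have the most exothermic electron affinities.
These sit on a diagonal, where the across-period and down-group effects partly cancel.
C > P: period and group pull opposite ways; the down-group shift dominates (122 vs 72 kJ/mol).
Se > C: period and group pull opposite ways; the across-period shift dominates (195 vs 122 kJ/mol).
I > Se: the two effects oppose for this pair; the across-period effect wins (295 vs 195 kJ/mol).
Tabulated electron affinity (kJ/mol): C 122, P 72, Se 195, I 295.
So from highest to lowest: I > Se > C > P.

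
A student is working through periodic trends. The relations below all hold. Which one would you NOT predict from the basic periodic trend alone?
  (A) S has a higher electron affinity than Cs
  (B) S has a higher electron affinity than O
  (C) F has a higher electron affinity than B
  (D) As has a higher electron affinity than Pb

The general trend: electron affinity increases across a period and decreases down a group.
(A) S (period 3, group 16) vs Cs (period 6, group 1): the stated order agrees with the simple trend.
(B) S (period 3, group 16) vs O (period 2, group 16): the stated order contradicts the simple trend.
(C) F (period 2, group 17) vs B (period 2, group 13): the stated order agrees with the simple trend.
(D) As (period 4, group 15) vs Pb (period 6, group 14): the stated order agrees with the simple trend.
The exception is (B): the compact 2p subshell of O repels the added electron more than S's larger 3p does.

(B)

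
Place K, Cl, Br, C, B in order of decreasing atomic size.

B is in period 2, group 13; C is in period 2, group 14; Cl is in period 3, group 17; K is in period 4, group 1; Br is in period 4, group 17.
Radius decreases left→right (rising Z_eff, same n) and increases top→bottom (higher n).
Here both period and group differ, so the two effects have to be weighed against each other.
B > C: B lies to the left of C in period 2, so the across-period effect alone puts B larger.
Cl > B: period and group pull opposite ways; the down-group shift dominates (99 vs 85 pm).
Br > Cl: Br sits below Cl in group 17, so the down-group effect alone puts Br larger.
K > Br: both are in period 4; the period trend gives K the larger value.
Tabulated atomic radius (pm): B 85, C 75, Cl 99, K 196, Br 114.
So from largest to smallest: K > Br > Cl > B > C.

K > Br > Cl > B > C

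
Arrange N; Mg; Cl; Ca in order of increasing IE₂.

Ca, Mg, Cl, N

IE_2 is the cost of taking one more electron from the +1 cation: N⁺ still has 4 valence electrons; Mg⁺ still has 1 valence electron; Cl⁺ still has 6 valence electrons; Ca⁺ still has 1 valence electron.
All are still removing valence electrons, so compare the +1 ions as you would atoms: IE_2 generally rises across a period (higher Z_eff) and falls down a group (larger shell), subject to the usual subshell exceptions.
Valence configurations: N⁺ [He]2s²2p², Mg⁺ [Ne]3s¹, Cl⁺ [Ne]3s²3p⁴, Ca⁺ [Ar]4s¹.
Tabulated IE_2 (kJ/mol): N 2856, Mg 1451, Cl 2298, Ca 1145.
Overall IE_2 order: Ca < Mg < Cl < N.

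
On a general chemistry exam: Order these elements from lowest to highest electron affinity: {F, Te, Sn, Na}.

F is in period 2, group 17; Na is in period 3, group 1; Sn is in period 5, group 14; Te is in period 5, group 16.
Adding an electron releases more energy for atoms nearer the top right (short of the noble gases).
Neither a single period nor a single group — weigh both effects.
Sn > Na: period and group pull opposite ways; the across-period shift dominates (107 vs 53 kJ/mol).
Te > Sn: both are in period 5; the period trend gives Te the larger value.
F > Te: both effects reinforce here, so F is clearly the higher of the two.
Approximate values (kJ/mol): F 328, Na 53, Sn 107, Te 190.
So from lowest to highest: Na < Sn < Te < F.

Na, Sn, Te, F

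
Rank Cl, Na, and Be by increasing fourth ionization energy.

IE_4 is the cost of taking one more electron from the +3 cation: Cl³⁺ still has 4 valence electrons; Na³⁺ is already 2 electrons into the core; Be³⁺ is already 1 electron into the core.
Core electrons are held far more tightly than valence electrons, so Na and Be top the IE_4 order.
Approximate IE_4 values (kJ/mol): Cl 5159, Na 9543, Be 21007.
So the fourth ionization energies run Cl < Na < Be.

Cl, Na, Be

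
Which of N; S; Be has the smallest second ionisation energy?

IE_2 is the cost of taking one more electron from the +1 cation: N⁺ still has 4 valence electrons; S⁺ still has 5 valence electrons; Be⁺ still has 1 valence electron.
All are still removing valence electrons, so compare the +1 ions as you would atoms: IE_2 generally rises across a period (higher Z_eff) and falls down a group (larger shell), subject to the usual subshell exceptions.
Valence configurations: N⁺ [He]2s²2p², S⁺ [Ne]3s²3p³, Be⁺ [He]2s¹.
Approximate IE_2 values (kJ/mol): N 2856, S 2252, Be 1757.
So the second ionization energies run Be < S < N.

Be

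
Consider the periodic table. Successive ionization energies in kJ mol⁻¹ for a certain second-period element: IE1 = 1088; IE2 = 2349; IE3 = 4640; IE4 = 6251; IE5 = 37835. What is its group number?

Group 14

Look for the largest jump between consecutive ionization energies: IE5/IE4 ≈ 6.1, far larger than any earlier ratio.
That jump marks the point where a core electron is being removed. So the atom has 4 valence electrons.
A main-group element with 4 valence electrons is in group 14.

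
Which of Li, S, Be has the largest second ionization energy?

Consider each +1 ion: Li⁺ is the bare [He] core; S⁺ still has 5 valence electrons; Be⁺ still has 1 valence electron.
Breaking into a closed-shell core is much more expensive than removing a leftover valence electron — Li has the largest IE_2 here.
Valence configurations: S⁺ [Ne]3s²3p³, Be⁺ [He]2s¹.
Tabulated IE_2 (kJ/mol): Li 7298, S 2252, Be 1757.
Overall IE_2 order: Be < S < Li.

Li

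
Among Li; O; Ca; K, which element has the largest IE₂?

Li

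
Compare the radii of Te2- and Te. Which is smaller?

Te

Forming Te2- adds 2 electrons to Te. More electron–electron repulsion in the same shell, with unchanged nuclear charge, lets the cloud expand.
An anion is larger than its parent atom: Te2- > Te.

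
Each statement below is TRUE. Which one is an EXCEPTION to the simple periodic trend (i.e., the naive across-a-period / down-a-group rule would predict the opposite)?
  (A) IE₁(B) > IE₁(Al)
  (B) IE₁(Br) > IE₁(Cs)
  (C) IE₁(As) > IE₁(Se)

The general trend: IE₁ increases across a period and decreases down a group.
(A) B (period 2, group 13) vs Al (period 3, group 13): the stated order agrees with the simple trend.
(B) Br (period 4, group 17) vs Cs (period 6, group 1): the stated order agrees with the simple trend.
(C) As (period 4, group 15) vs Se (period 4, group 16): the stated order contradicts the simple trend.
The exception is (C): Se (4p⁴) ionizes more easily than half-filled As (4p³).

(C)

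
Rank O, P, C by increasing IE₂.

IE_2 is the cost of taking one more electron from the +1 cation: O⁺ still has 5 valence electrons; P⁺ still has 4 valence electrons; C⁺ still has 3 valence electrons.
All are still removing valence electrons, so compare the +1 ions as you would atoms: IE_2 generally rises across a period (higher Z_eff) and falls down a group (larger shell), subject to the usual subshell exceptions.
Valence configurations: O⁺ [He]2s²2p³, P⁺ [Ne]3s²3p², C⁺ [He]2s²2p¹.
Approximate IE_2 values (kJ/mol): O 3388, P 1907, C 2353.
Hence IE_2: P < C < O.

P < C < O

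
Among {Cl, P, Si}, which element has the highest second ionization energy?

Cl

After 1 electron has been removed, what remains? Cl⁺ still has 6 valence electrons; P⁺ still has 4 valence electrons; Si⁺ still has 3 valence electrons.
All are still removing valence electrons, so compare the +1 ions as you would atoms: IE_2 generally rises across a period (higher Z_eff) and falls down a group (larger shell), subject to the usual subshell exceptions.
Valence configurations: Cl⁺ [Ne]3s²3p⁴, P⁺ [Ne]3s²3p², Si⁺ [Ne]3s²3p¹.
Tabulated IE_2 (kJ/mol): Cl 2298, P 1907, Si 1577.
Hence IE_2: Si < P < Cl.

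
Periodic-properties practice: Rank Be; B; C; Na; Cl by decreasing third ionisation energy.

Be, Na, C, Cl, B

IE_3 is the cost of taking one more electron from the +2 cation: Be²⁺ is the bare [He] core; B²⁺ still has 1 valence electron; C²⁺ still has 2 valence electrons; Na²⁺ is already 1 electron into the core; Cl²⁺ still has 5 valence electrons.
Pulling an electron out of a noble-gas core costs far more than removing a remaining valence electron, so Na and Be sit at the high end of IE_3.
Valence configurations: B²⁺ [He]2s¹, C²⁺ [He]2s², Cl²⁺ [Ne]3s²3p³.
Approximate IE_3 values (kJ/mol): Be 14849, B 3660, C 4620, Na 6910, Cl 3822.
Hence IE_3: B < Cl < C < Na < Be.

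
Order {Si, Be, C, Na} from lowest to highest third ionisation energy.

Si < C < Na < Be

The third ionization energy removes an electron from the +2 ion. For each element: Si²⁺ still has 2 valence electrons; Be²⁺ is the bare [He] core; C²⁺ still has 2 valence electrons; Na²⁺ is already 1 electron into the core.
Core electrons are held far more tightly than valence electrons, so Na and Be top the IE_3 order.
Valence configurations: Si²⁺ [Ne]3s², C²⁺ [He]2s².
The numbers (kJ/mol): Si 3232, Be 14849, C 4620, Na 6910.
Hence IE_3: Si < C < Na < Be.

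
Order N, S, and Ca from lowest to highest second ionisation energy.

Ca < S < N

Consider each +1 ion: N⁺ still has 4 valence electrons; S⁺ still has 5 valence electrons; Ca⁺ still has 1 valence electron.
All are still removing valence electrons, so compare the +1 ions as you would atoms: IE_2 generally rises across a period (higher Z_eff) and falls down a group (larger shell), subject to the usual subshell exceptions.
Valence configurations: N⁺ [He]2s²2p², S⁺ [Ne]3s²3p³, Ca⁺ [Ar]4s¹.
Approximate IE_2 values (kJ/mol): N 2856, S 2252, Ca 1145.
Putting it together, IE_2: Ca < S < N.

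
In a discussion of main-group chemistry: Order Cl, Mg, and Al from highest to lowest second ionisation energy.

Cl, Al, Mg

IE_2 is the cost of taking one more electron from the +1 cation: Cl⁺ still has 6 valence electrons; Mg⁺ still has 1 valence electron; Al⁺ still has 2 valence electrons.
All are still removing valence electrons, so compare the +1 ions as you would atoms: IE_2 generally rises across a period (higher Z_eff) and falls down a group (larger shell), subject to the usual subshell exceptions.
Valence configurations: Cl⁺ [Ne]3s²3p⁴, Mg⁺ [Ne]3s¹, Al⁺ [Ne]3s².
The numbers (kJ/mol): Cl 2298, Mg 1451, Al 1817.
Hence IE_2: Mg < Al < Cl.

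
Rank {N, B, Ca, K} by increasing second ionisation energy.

Ca < B < N < K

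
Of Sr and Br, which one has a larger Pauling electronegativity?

Br

Smaller atoms with higher effective nuclear charge are more electronegative.
These span different periods and groups, so the two trends combine.
Br > Sr: relative to Sr, both the across-period and down-group shifts push Br's electronegativity up.
For reference (Pauling): Br 2.96, Sr 0.95.
So Br has the larger Pauling electronegativity (Br > Sr).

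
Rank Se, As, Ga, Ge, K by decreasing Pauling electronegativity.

Se, As, Ge, Ga, K

Electronegativity increases across a period and decreases down a group, tracking effective nuclear charge and atomic size.
All lie in period 4, so electronegativity increases left to right.
So from highest to lowest: Se > As > Ge > Ga > K.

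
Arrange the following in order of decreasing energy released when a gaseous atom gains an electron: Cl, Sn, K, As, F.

F is in period 2, group 17; Cl is in period 3, group 17; K is in period 4, group 1; As is in period 4, group 15; Sn is in period 5, group 14.
Adding an electron releases more energy for atoms nearer the top right (short of the noble gases).
Neither a single period nor a single group — weigh both effects.
As > K: both are in period 4; the period trend gives As the larger value.
Sn > As: this pair runs against the simple trend — see the exception note.
F > Sn: relative to Sn, both the across-period and down-group shifts push F's electron affinity up.
Cl > F: this pair runs against the simple trend — see the exception note.
Note the exception: Sn has a higher electron affinity than As, contrary to the simple trend — adding an electron to As's half-filled np³ subshell costs electron-pairing energy.
Note the exception: Cl has a higher electron affinity than F, contrary to the simple trend — F's small 2p subshell makes the incoming electron feel strong e⁻–e⁻ repulsion, so Cl actually releases more energy on gaining an electron.
For reference (kJ/mol): F 328, Cl 349, K 48, As 78, Sn 107.
So from highest to lowest: Cl > F > Sn > As > K.

Cl > F > Sn > As > K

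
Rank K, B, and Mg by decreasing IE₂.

K > B > Mg

The second ionization energy removes an electron from the +1 ion. For each element: K⁺ is the bare [Ar] core; B⁺ still has 2 valence electrons; Mg⁺ still has 1 valence electron.
Core electrons are held far more tightly than valence electrons, so K tops the IE_2 order.
Valence configurations: B⁺ [He]2s², Mg⁺ [Ne]3s¹.
Tabulated IE_2 (kJ/mol): K 3052, B 2427, Mg 1451.
Overall IE_2 order: Mg < B < K.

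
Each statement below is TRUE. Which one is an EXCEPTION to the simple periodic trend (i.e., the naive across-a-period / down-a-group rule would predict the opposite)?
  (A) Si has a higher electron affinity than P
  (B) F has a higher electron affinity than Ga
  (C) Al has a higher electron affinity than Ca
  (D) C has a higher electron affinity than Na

(A)

The general trend: electron affinity increases across a period and decreases down a group.
(A) Si (period 3, group 14) vs P (period 3, group 15): the stated order contradicts the simple trend.
(B) F (period 2, group 17) vs Ga (period 4, group 13): the stated order agrees with the simple trend.
(C) Al (period 3, group 13) vs Ca (period 4, group 2): the stated order agrees with the simple trend.
(D) C (period 2, group 14) vs Na (period 3, group 1): the stated order agrees with the simple trend.
The exception is (A): adding an electron to P's half-filled 3p³ is unfavourable, so Si (3p²) has the more exothermic EA.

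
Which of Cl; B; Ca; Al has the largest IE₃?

After 2 electrons have been removed, what remains? Cl²⁺ still has 5 valence electrons; B²⁺ still has 1 valence electron; Ca²⁺ is the bare [Ar] core; Al²⁺ still has 1 valence electron.
Core electrons are held far more tightly than valence electrons, so Ca tops the IE_3 order.
Valence configurations: Cl²⁺ [Ne]3s²3p³, B²⁺ [He]2s¹, Al²⁺ [Ne]3s¹.
Tabulated IE_3 (kJ/mol): Cl 3822, B 3660, Ca 4912, Al 2745.
Putting it together, IE_3: Al < B < Cl < Ca.

Ca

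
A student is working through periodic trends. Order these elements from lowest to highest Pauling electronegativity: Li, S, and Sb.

Li < Sb < S

Li is in period 2, group 1; S is in period 3, group 16; Sb is in period 5, group 15.
Electronegativity increases across a period and decreases down a group, tracking effective nuclear charge and atomic size.
Neither a single period nor a single group — weigh both effects.
Sb > Li: the two effects oppose for this pair; the across-period effect wins (2.05 vs 0.98).
S > Sb: both effects reinforce here, so S is clearly the higher of the two.
For reference (Pauling): Li 0.98, S 2.58, Sb 2.05.
So from lowest to highest: Li < Sb < S.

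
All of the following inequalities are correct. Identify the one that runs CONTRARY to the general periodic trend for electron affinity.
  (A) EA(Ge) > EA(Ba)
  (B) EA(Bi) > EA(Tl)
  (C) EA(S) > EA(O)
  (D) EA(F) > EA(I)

The general trend: electron affinity increases across a period and decreases down a group.
(A) Ge (period 4, group 14) vs Ba (period 6, group 2): the stated order agrees with the simple trend.
(B) Bi (period 6, group 15) vs Tl (period 6, group 13): the stated order agrees with the simple trend.
(C) S (period 3, group 16) vs O (period 2, group 16): the stated order contradicts the simple trend.
(D) F (period 2, group 17) vs I (period 5, group 17): the stated order agrees with the simple trend.
The exception is (C): the compact 2p subshell of O repels the added electron more than S's larger 3p does.

(C)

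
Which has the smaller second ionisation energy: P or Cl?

P

After 1 electron has been removed, what remains? P⁺ still has 4 valence electrons; Cl⁺ still has 6 valence electrons.
All are still removing valence electrons, so compare the +1 ions as you would atoms: IE_2 generally rises across a period (higher Z_eff) and falls down a group (larger shell), subject to the usual subshell exceptions.
Valence configurations: P⁺ [Ne]3s²3p², Cl⁺ [Ne]3s²3p⁴.
The numbers (kJ/mol): P 1907, Cl 2298.
Hence IE_2: P < Cl.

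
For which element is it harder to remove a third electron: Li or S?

Li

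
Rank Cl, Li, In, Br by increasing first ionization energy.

Li < In < Br < Cl

Li is in period 2, group 1; Cl is in period 3, group 17; Br is in period 4, group 17; In is in period 5, group 13.
Removing the outermost electron gets harder across a period and easier down a group.
These span different periods and groups, so the two trends combine.
In > Li: period and group pull opposite ways; the across-period shift dominates (558 vs 520 kJ/mol).
Br > In: relative to In, both the across-period and down-group shifts push Br's first ionization energy up.
Cl > Br: Cl sits above Br in group 17, so the down-group effect alone puts Cl higher.
Approximate values (kJ/mol): Li 520, Cl 1251, Br 1140, In 558.
So from lowest to highest: Li < In < Br < Cl.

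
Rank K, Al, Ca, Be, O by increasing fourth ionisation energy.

K, Ca, O, Al, Be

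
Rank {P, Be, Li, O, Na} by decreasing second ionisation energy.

Li > Na > O > P > Be

After 1 electron has been removed, what remains? P⁺ still has 4 valence electrons; Be⁺ still has 1 valence electron; Li⁺ is the bare [He] core; O⁺ still has 5 valence electrons; Na⁺ is the bare [Ne] core.
Core electrons are held far more tightly than valence electrons, so Na and Li top the IE_2 order.
Valence configurations: P⁺ [Ne]3s²3p², Be⁺ [He]2s¹, O⁺ [He]2s²2p³.
The numbers (kJ/mol): P 1907, Be 1757, Li 7298, O 3388, Na 4562.
Overall IE_2 order: Be < P < O < Na < Li.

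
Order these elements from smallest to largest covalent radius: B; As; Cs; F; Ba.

F < B < As < Ba < Cs

B is in period 2, group 13; F is in period 2, group 17; As is in period 4, group 15; Cs is in period 6, group 1; Ba is in period 6, group 2.
Moving right in a period, electrons are added to the same shell under a stronger nuclear pull, so atoms get smaller; moving down, a new shell is opened and atoms get larger.
Neither a single period nor a single group — weigh both effects.
B > F: B lies to the left of F in period 2, so the across-period effect alone puts B larger.
As > B: the two effects oppose for this pair; the down-group effect wins (121 vs 85 pm).
Ba > As: both effects reinforce here, so Ba is clearly the larger of the two.
Cs > Ba: both are in period 6; the period trend gives Cs the larger value.
Approximate values (pm): B 85, F 64, As 121, Cs 232, Ba 196.
So from smallest to largest: F < B < As < Ba < Cs.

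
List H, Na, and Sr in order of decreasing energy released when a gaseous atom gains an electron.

H > Na > Sr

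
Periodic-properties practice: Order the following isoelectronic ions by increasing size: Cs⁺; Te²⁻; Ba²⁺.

Ba²⁺, Cs⁺, Te²⁻

All of these have 54 electrons, so size is governed by nuclear charge alone: the more protons, the stronger the pull on the same electron cloud, and the smaller the ion.
Nuclear charges: Ba²⁺ (Z=56), Cs⁺ (Z=55), Te²⁻ (Z=52).
Smallest to largest: Ba²⁺ < Cs⁺ < Te²⁻.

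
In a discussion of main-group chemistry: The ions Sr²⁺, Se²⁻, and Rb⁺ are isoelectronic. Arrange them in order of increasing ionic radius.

All of these have 36 electrons, so size is governed by nuclear charge alone: the more protons, the stronger the pull on the same electron cloud, and the smaller the ion.
Nuclear charges: Sr²⁺ (Z=38), Rb⁺ (Z=37), Se²⁻ (Z=34).
Smallest to largest: Sr²⁺ < Rb⁺ < Se²⁻.

Sr²⁺ < Rb⁺ < Se²⁻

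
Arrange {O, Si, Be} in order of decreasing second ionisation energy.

O, Be, Si

The second ionization energy removes an electron from the +1 ion. For each element: O⁺ still has 5 valence electrons; Si⁺ still has 3 valence electrons; Be⁺ still has 1 valence electron.
All are still removing valence electrons, so compare the +1 ions as you would atoms: IE_2 generally rises across a period (higher Z_eff) and falls down a group (larger shell), subject to the usual subshell exceptions.
Valence configurations: O⁺ [He]2s²2p³, Si⁺ [Ne]3s²3p¹, Be⁺ [He]2s¹.
Tabulated IE_2 (kJ/mol): O 3388, Si 1577, Be 1757.
So the second ionization energies run Si < Be < O.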